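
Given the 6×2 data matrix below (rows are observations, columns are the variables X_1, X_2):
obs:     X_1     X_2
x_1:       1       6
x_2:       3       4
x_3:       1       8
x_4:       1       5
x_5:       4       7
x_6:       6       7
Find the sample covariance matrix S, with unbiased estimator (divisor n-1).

Step 1 — column means:
  mean(X_1) = (1 + 3 + 1 + 1 + 4 + 6) / 6 = 16/6 = 2.6667
  mean(X_2) = (6 + 4 + 8 + 5 + 7 + 7) / 6 = 37/6 = 6.1667

Step 2 — sample covariance S[i,j] = (1/(n-1)) · Σ_k (x_{k,i} - mean_i) · (x_{k,j} - mean_j), with n-1 = 5.
  S[X_1,X_1] = ((-1.6667)·(-1.6667) + (0.3333)·(0.3333) + (-1.6667)·(-1.6667) + (-1.6667)·(-1.6667) + (1.3333)·(1.3333) + (3.3333)·(3.3333)) / 5 = 21.3333/5 = 4.2667
  S[X_1,X_2] = ((-1.6667)·(-0.1667) + (0.3333)·(-2.1667) + (-1.6667)·(1.8333) + (-1.6667)·(-1.1667) + (1.3333)·(0.8333) + (3.3333)·(0.8333)) / 5 = 2.3333/5 = 0.4667
  S[X_2,X_2] = ((-0.1667)·(-0.1667) + (-2.1667)·(-2.1667) + (1.8333)·(1.8333) + (-1.1667)·(-1.1667) + (0.8333)·(0.8333) + (0.8333)·(0.8333)) / 5 = 10.8333/5 = 2.1667

S is symmetric (S[j,i] = S[i,j]). Assembling:

S = [[4.2667, 0.4667],
 [0.4667, 2.1667]]


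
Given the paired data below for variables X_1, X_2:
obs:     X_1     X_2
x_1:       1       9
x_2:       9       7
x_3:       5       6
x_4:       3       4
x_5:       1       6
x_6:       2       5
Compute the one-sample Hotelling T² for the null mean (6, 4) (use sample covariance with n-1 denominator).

Step 1 — sample mean vector:
  mean(X_1) = (1 + 9 + 5 + 3 + 1 + 2) / 6 = 21/6 = 3.5
  mean(X_2) = (9 + 7 + 6 + 4 + 6 + 5) / 6 = 37/6 = 6.1667
  x̄ = (3.5, 6.1667),  deviation x̄ - mu_0 = (3.5, 6.1667) - (6, 4) = (-2.5, 2.1667).

Step 2 — sample covariance matrix, S[i,j] = (1/(n-1)) · Σ_k (x_{k,i} - mean_i) · (x_{k,j} - mean_j), divisor n-1 = 5:
  S[X_1,X_1] = ((-2.5)·(-2.5) + (5.5)·(5.5) + (1.5)·(1.5) + (-0.5)·(-0.5) + (-2.5)·(-2.5) + (-1.5)·(-1.5)) / 5 = 47.5/5 = 9.5
  S[X_1,X_2] = ((-2.5)·(2.8333) + (5.5)·(0.8333) + (1.5)·(-0.1667) + (-0.5)·(-2.1667) + (-2.5)·(-0.1667) + (-1.5)·(-1.1667)) / 5 = 0.5/5 = 0.1
  S[X_2,X_2] = ((2.8333)·(2.8333) + (0.8333)·(0.8333) + (-0.1667)·(-0.1667) + (-2.1667)·(-2.1667) + (-0.1667)·(-0.1667) + (-1.1667)·(-1.1667)) / 5 = 14.8333/5 = 2.9667
  S = [[9.5, 0.1],
 [0.1, 2.9667]].

Step 3 — invert S. det(S) = 9.5·2.9667 - (0.1)² = 28.1733.
  S^{-1} = (1/det) · [[d, -b], [-b, a]] = [[0.1053, -0.0035],
 [-0.0035, 0.3372]].

Step 4 — quadratic form (x̄ - mu_0)^T · S^{-1} · (x̄ - mu_0):
  S^{-1} · (x̄ - mu_0) = (-0.2709, 0.7395),
  (x̄ - mu_0)^T · [...] = (-2.5)·(-0.2709) + (2.1667)·(0.7395) = 2.2795.

Step 5 — scale by n: T² = 6 · 2.2795 = 13.6772.

T² ≈ 13.6772


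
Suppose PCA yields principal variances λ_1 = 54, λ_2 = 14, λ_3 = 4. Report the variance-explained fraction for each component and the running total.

Step 1 — total variance = trace(Sigma) = Σ λ_i = 54 + 14 + 4 = 72.

Step 2 — fraction explained by component i = λ_i / Σ λ:
  PC1: 54/72 = 0.75
  PC2: 14/72 = 0.1944
  PC3: 4/72 = 0.0556

Step 3 — cumulative fraction after k components = (λ_1 + ... + λ_k) / Σ λ:
  k = 1: 54/72 = 0.75
  k = 2: (54 + 14)/72 = 68/72 = 0.9444
  k = 3: (54 + 14 + 4)/72 = 72/72 = 1

Summary (fraction, with percent):

explained: PC1 0.75 (75%), PC2 0.1944 (19.44%), PC3 0.0556 (5.56%);  cumulative: 0.75, 0.9444, 1


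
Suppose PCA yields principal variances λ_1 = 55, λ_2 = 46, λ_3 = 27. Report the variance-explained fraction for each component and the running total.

Step 1 — total variance = trace(Sigma) = Σ λ_i = 55 + 46 + 27 = 128.

Step 2 — fraction explained by component i = λ_i / Σ λ:
  PC1: 55/128 = 0.4297
  PC2: 46/128 = 0.3594
  PC3: 27/128 = 0.2109

Step 3 — cumulative fraction after k components = (λ_1 + ... + λ_k) / Σ λ:
  k = 1: 55/128 = 0.4297
  k = 2: (55 + 46)/128 = 101/128 = 0.7891
  k = 3: (55 + 46 + 27)/128 = 128/128 = 1

Summary (fraction, with percent):

explained: PC1 0.4297 (42.97%), PC2 0.3594 (35.94%), PC3 0.2109 (21.09%);  cumulative: 0.4297, 0.7891, 1


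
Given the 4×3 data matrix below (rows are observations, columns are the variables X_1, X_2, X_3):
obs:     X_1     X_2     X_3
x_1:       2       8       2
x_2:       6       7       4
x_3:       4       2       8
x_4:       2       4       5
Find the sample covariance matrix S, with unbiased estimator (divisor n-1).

Step 1 — column means:
  mean(X_1) = (2 + 6 + 4 + 2) / 4 = 14/4 = 3.5
  mean(X_2) = (8 + 7 + 2 + 4) / 4 = 21/4 = 5.25
  mean(X_3) = (2 + 4 + 8 + 5) / 4 = 19/4 = 4.75

Step 2 — sample covariance S[i,j] = (1/(n-1)) · Σ_k (x_{k,i} - mean_i) · (x_{k,j} - mean_j), with n-1 = 3.
  S[X_1,X_1] = ((-1.5)·(-1.5) + (2.5)·(2.5) + (0.5)·(0.5) + (-1.5)·(-1.5)) / 3 = 11/3 = 3.6667
  S[X_1,X_2] = ((-1.5)·(2.75) + (2.5)·(1.75) + (0.5)·(-3.25) + (-1.5)·(-1.25)) / 3 = 0.5/3 = 0.1667
  S[X_1,X_3] = ((-1.5)·(-2.75) + (2.5)·(-0.75) + (0.5)·(3.25) + (-1.5)·(0.25)) / 3 = 3.5/3 = 1.1667
  S[X_2,X_2] = ((2.75)·(2.75) + (1.75)·(1.75) + (-3.25)·(-3.25) + (-1.25)·(-1.25)) / 3 = 22.75/3 = 7.5833
  S[X_2,X_3] = ((2.75)·(-2.75) + (1.75)·(-0.75) + (-3.25)·(3.25) + (-1.25)·(0.25)) / 3 = -19.75/3 = -6.5833
  S[X_3,X_3] = ((-2.75)·(-2.75) + (-0.75)·(-0.75) + (3.25)·(3.25) + (0.25)·(0.25)) / 3 = 18.75/3 = 6.25

S is symmetric (S[j,i] = S[i,j]). Assembling:

S = [[3.6667, 0.1667, 1.1667],
 [0.1667, 7.5833, -6.5833],
 [1.1667, -6.5833, 6.25]]


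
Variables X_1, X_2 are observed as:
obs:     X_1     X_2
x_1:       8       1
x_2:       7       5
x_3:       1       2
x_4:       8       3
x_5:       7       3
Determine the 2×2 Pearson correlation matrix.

Step 1 — column means:
  mean(X_1) = (8 + 7 + 1 + 8 + 7) / 5 = 31/5 = 6.2
  mean(X_2) = (1 + 5 + 2 + 3 + 3) / 5 = 14/5 = 2.8

Step 2 — sample variances and covariances s[i,j] = (1/(n-1)) · Σ_k (x_{k,i} - mean_i) · (x_{k,j} - mean_j), with n-1 = 4:
  s[X_1,X_1] = ((1.8)·(1.8) + (0.8)·(0.8) + (-5.2)·(-5.2) + (1.8)·(1.8) + (0.8)·(0.8)) / 4 = 34.8/4 = 8.7
  s[X_1,X_2] = ((1.8)·(-1.8) + (0.8)·(2.2) + (-5.2)·(-0.8) + (1.8)·(0.2) + (0.8)·(0.2)) / 4 = 3.2/4 = 0.8
  s[X_2,X_2] = ((-1.8)·(-1.8) + (2.2)·(2.2) + (-0.8)·(-0.8) + (0.2)·(0.2) + (0.2)·(0.2)) / 4 = 8.8/4 = 2.2
  Sample standard deviations s_i = √(s[i,i]):
  s(X_1) = √(8.7) = 2.9496
  s(X_2) = √(2.2) = 1.4832

Step 3 — r_{ij} = s_{ij} / (s_i · s_j):
  r[X_1,X_1] = 1 (diagonal).
  r[X_1,X_2] = 0.8 / (2.9496 · 1.4832) = 0.8 / 4.3749 = 0.1829
  r[X_2,X_2] = 1 (diagonal).

R is symmetric with unit diagonal. Assembling:

R = [[1, 0.1829],
 [0.1829, 1]]


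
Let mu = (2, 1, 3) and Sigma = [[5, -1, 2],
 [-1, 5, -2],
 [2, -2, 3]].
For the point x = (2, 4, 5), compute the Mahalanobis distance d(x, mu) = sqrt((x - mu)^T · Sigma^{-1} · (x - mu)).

Step 1 — centre the observation: (x - mu) = (0, 3, 2).

Step 2 — invert Sigma (cofactor / det for 3×3, or solve directly):
  Sigma^{-1} = [[0.275, -0.025, -0.2],
 [-0.025, 0.275, 0.2],
 [-0.2, 0.2, 0.6]].

Step 3 — form the quadratic (x - mu)^T · Sigma^{-1} · (x - mu):
  Sigma^{-1} · (x - mu) = (-0.475, 1.225, 1.8).
  (x - mu)^T · [Sigma^{-1} · (x - mu)] = (0)·(-0.475) + (3)·(1.225) + (2)·(1.8) = 7.275.

Step 4 — take square root: d = √(7.275) ≈ 2.6972.

d(x, mu) = √(7.275) ≈ 2.6972


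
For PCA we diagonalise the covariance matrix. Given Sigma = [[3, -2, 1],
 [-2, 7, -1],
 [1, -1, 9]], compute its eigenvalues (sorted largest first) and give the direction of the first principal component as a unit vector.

Step 1 — characteristic polynomial p(λ) = det(λI - Sigma) = λ³ - tr·λ² + c_1·λ - det, where tr = trace, c_1 = sum of the principal 2×2 minors, det = det(Sigma):
  tr = 3 + 7 + 9 = 19,
  c_1 = (3·7 - (-2)²) + (3·9 - (1)²) + (7·9 - (-1)²) = 17 + 26 + 62 = 105,
  det = 3·(7·9 - (-1)²) - (-2)·((-2)·9 - (-1)·(1)) + (1)·((-2)·(-1) - 7·(1)) = 3·(62) - (-2)·(-17) + (1)·(-5) = 147.
  So p(λ) = λ³ - 19λ² + 105λ - 147.
Step 2 — look for an integer root (rational root theorem: any rational root is an integer divisor of 147). Testing λ = 7:
  p(7) = 343 - 931 + 735 - 147 = 0  ✓
  Dividing out (λ - 7): p(λ) = (λ - 7)(λ² - 12λ + 21).
Step 3 — remaining eigenvalues from the quadratic λ² - 12λ + 21 = 0:
  Δ = 12² - 4·21 = 144 - 84 = 60,  λ = (12 ± √60)/2 = (12 ± 7.746)/2 ≈ 9.873 or 2.127.
  Sorted: λ_1 = 9.873,  λ_2 = 7,  λ_3 = 2.127  (check: sum = 19 = tr ✓).

Step 4 — unit eigenvector for λ_1 ≈ 9.873: v spans the null space of (Sigma - λ_1 I), whose rows are
  r_1 = (-6.873, -2, 1),  r_2 = (-2, -2.873, -1),  r_3 = (1, -1, -0.873).
  v is orthogonal to every row, so take v ∝ r_1 × r_2 = ((-2)·(-1) - (1)·(-2.873), (1)·(-2) - (-6.873)·(-1), (-6.873)·(-2.873) - (-2)·(-2)) ≈ (4.873, -8.873, 15.746).
  Let u = (4.873, -8.873, 15.746).
  ||u|| = √((4.873)² + (-8.873)² + (15.746)²) = √(350.4113) ≈ 18.7193,  v_1 = u/||u|| ≈ (0.2603, -0.474, 0.8412) (||v_1|| = 1).

λ_1 = 9.873,  λ_2 = 7,  λ_3 = 2.127;  v_1 ≈ (0.2603, -0.474, 0.8412)


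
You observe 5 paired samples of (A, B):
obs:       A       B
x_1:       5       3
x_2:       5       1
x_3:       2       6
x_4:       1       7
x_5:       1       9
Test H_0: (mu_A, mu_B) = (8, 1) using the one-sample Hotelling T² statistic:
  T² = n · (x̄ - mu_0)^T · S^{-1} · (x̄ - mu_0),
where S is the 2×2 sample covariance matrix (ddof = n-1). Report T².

Step 1 — sample mean vector:
  mean(A) = (5 + 5 + 2 + 1 + 1) / 5 = 14/5 = 2.8
  mean(B) = (3 + 1 + 6 + 7 + 9) / 5 = 26/5 = 5.2
  x̄ = (2.8, 5.2),  deviation x̄ - mu_0 = (2.8, 5.2) - (8, 1) = (-5.2, 4.2).

Step 2 — sample covariance matrix, S[i,j] = (1/(n-1)) · Σ_k (x_{k,i} - mean_i) · (x_{k,j} - mean_j), divisor n-1 = 4:
  S[A,A] = ((2.2)·(2.2) + (2.2)·(2.2) + (-0.8)·(-0.8) + (-1.8)·(-1.8) + (-1.8)·(-1.8)) / 4 = 16.8/4 = 4.2
  S[A,B] = ((2.2)·(-2.2) + (2.2)·(-4.2) + (-0.8)·(0.8) + (-1.8)·(1.8) + (-1.8)·(3.8)) / 4 = -24.8/4 = -6.2
  S[B,B] = ((-2.2)·(-2.2) + (-4.2)·(-4.2) + (0.8)·(0.8) + (1.8)·(1.8) + (3.8)·(3.8)) / 4 = 40.8/4 = 10.2
  S = [[4.2, -6.2],
 [-6.2, 10.2]].

Step 3 — invert S. det(S) = 4.2·10.2 - (-6.2)² = 4.4.
  S^{-1} = (1/det) · [[d, -b], [-b, a]] = [[2.3182, 1.4091],
 [1.4091, 0.9545]].

Step 4 — quadratic form (x̄ - mu_0)^T · S^{-1} · (x̄ - mu_0):
  S^{-1} · (x̄ - mu_0) = (-6.1364, -3.3182),
  (x̄ - mu_0)^T · [...] = (-5.2)·(-6.1364) + (4.2)·(-3.3182) = 17.9727.

Step 5 — scale by n: T² = 5 · 17.9727 = 89.8636.

T² ≈ 89.8636


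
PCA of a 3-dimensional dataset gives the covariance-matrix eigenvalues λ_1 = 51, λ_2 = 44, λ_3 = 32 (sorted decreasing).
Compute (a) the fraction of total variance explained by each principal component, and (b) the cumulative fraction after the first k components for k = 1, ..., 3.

Step 1 — total variance = trace(Sigma) = Σ λ_i = 51 + 44 + 32 = 127.

Step 2 — fraction explained by component i = λ_i / Σ λ:
  PC1: 51/127 = 0.4016
  PC2: 44/127 = 0.3465
  PC3: 32/127 = 0.252

Step 3 — cumulative fraction after k components = (λ_1 + ... + λ_k) / Σ λ:
  k = 1: 51/127 = 0.4016
  k = 2: (51 + 44)/127 = 95/127 = 0.748
  k = 3: (51 + 44 + 32)/127 = 127/127 = 1

Summary (fraction, with percent):

explained: PC1 0.4016 (40.16%), PC2 0.3465 (34.65%), PC3 0.252 (25.2%);  cumulative: 0.4016, 0.748, 1


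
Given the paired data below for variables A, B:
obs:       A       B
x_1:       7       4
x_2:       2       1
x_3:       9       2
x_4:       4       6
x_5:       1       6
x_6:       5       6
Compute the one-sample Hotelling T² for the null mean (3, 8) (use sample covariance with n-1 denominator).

Step 1 — sample mean vector:
  mean(A) = (7 + 2 + 9 + 4 + 1 + 5) / 6 = 28/6 = 4.6667
  mean(B) = (4 + 1 + 2 + 6 + 6 + 6) / 6 = 25/6 = 4.1667
  x̄ = (4.6667, 4.1667),  deviation x̄ - mu_0 = (4.6667, 4.1667) - (3, 8) = (1.6667, -3.8333).

Step 2 — sample covariance matrix, S[i,j] = (1/(n-1)) · Σ_k (x_{k,i} - mean_i) · (x_{k,j} - mean_j), divisor n-1 = 5:
  S[A,A] = ((2.3333)·(2.3333) + (-2.6667)·(-2.6667) + (4.3333)·(4.3333) + (-0.6667)·(-0.6667) + (-3.6667)·(-3.6667) + (0.3333)·(0.3333)) / 5 = 45.3333/5 = 9.0667
  S[A,B] = ((2.3333)·(-0.1667) + (-2.6667)·(-3.1667) + (4.3333)·(-2.1667) + (-0.6667)·(1.8333) + (-3.6667)·(1.8333) + (0.3333)·(1.8333)) / 5 = -8.6667/5 = -1.7333
  S[B,B] = ((-0.1667)·(-0.1667) + (-3.1667)·(-3.1667) + (-2.1667)·(-2.1667) + (1.8333)·(1.8333) + (1.8333)·(1.8333) + (1.8333)·(1.8333)) / 5 = 24.8333/5 = 4.9667
  S = [[9.0667, -1.7333],
 [-1.7333, 4.9667]].

Step 3 — invert S. det(S) = 9.0667·4.9667 - (-1.7333)² = 42.0267.
  S^{-1} = (1/det) · [[d, -b], [-b, a]] = [[0.1182, 0.0412],
 [0.0412, 0.2157]].

Step 4 — quadratic form (x̄ - mu_0)^T · S^{-1} · (x̄ - mu_0):
  S^{-1} · (x̄ - mu_0) = (0.0389, -0.7582),
  (x̄ - mu_0)^T · [...] = (1.6667)·(0.0389) + (-3.8333)·(-0.7582) = 2.9714.

Step 5 — scale by n: T² = 6 · 2.9714 = 17.8284.

T² ≈ 17.8284


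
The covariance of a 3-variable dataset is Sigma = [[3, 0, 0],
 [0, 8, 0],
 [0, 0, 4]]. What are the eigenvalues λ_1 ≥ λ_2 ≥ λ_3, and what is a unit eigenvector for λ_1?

Step 1 — characteristic polynomial p(λ) = det(λI - Sigma) = λ³ - tr·λ² + c_1·λ - det, where tr = trace, c_1 = sum of the principal 2×2 minors, det = det(Sigma):
  tr = 3 + 8 + 4 = 15,
  c_1 = (3·8 - (0)²) + (3·4 - (0)²) + (8·4 - (0)²) = 24 + 12 + 32 = 68,
  det = 3·(8·4 - (0)²) - (0)·((0)·4 - (0)·(0)) + (0)·((0)·(0) - 8·(0)) = 3·(32) - (0)·(0) + (0)·(0) = 96.
  So p(λ) = λ³ - 15λ² + 68λ - 96.
Step 2 — look for an integer root (rational root theorem: any rational root is an integer divisor of 96). Testing λ = 3:
  p(3) = 27 - 135 + 204 - 96 = 0  ✓
  Dividing out (λ - 3): p(λ) = (λ - 3)(λ² - 12λ + 32).
Step 3 — remaining eigenvalues from the quadratic λ² - 12λ + 32 = 0:
  Δ = 12² - 4·32 = 144 - 128 = 16,  λ = (12 ± √16)/2 = (12 ± 4)/2 = 8 or 4.
  Sorted: λ_1 = 8,  λ_2 = 4,  λ_3 = 3  (check: sum = 15 = tr ✓).

Step 4 — unit eigenvector for λ_1 = 8: v spans the null space of (Sigma - λ_1 I), whose rows are
  r_1 = (-5, 0, 0),  r_2 = (0, 0, 0),  r_3 = (0, 0, -4).
  v is orthogonal to every row, so take v ∝ r_1 × r_3 = ((0)·(-4) - (0)·(0), (0)·(0) - (-5)·(-4), (-5)·(0) - (0)·(0)) = (0, -20, 0).
  Rescale (divide by 20; multiply by -1 so the first nonzero entry is positive): u = (0, 1, 0).
  ||u|| = √((0)² + (1)² + (0)²) = √(1) = 1,  v_1 = u/||u|| ≈ (0, 1, 0) (||v_1|| = 1).

λ_1 = 8,  λ_2 = 4,  λ_3 = 3;  v_1 ≈ (0, 1, 0)


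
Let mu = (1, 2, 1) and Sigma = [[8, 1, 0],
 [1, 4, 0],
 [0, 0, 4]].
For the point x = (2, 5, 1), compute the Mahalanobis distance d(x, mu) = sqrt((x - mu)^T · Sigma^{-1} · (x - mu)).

Step 1 — centre the observation: (x - mu) = (1, 3, 0).

Step 2 — invert Sigma (cofactor / det for 3×3, or solve directly):
  Sigma^{-1} = [[0.129, -0.0323, 0],
 [-0.0323, 0.2581, 0],
 [0, 0, 0.25]].

Step 3 — form the quadratic (x - mu)^T · Sigma^{-1} · (x - mu):
  Sigma^{-1} · (x - mu) = (0.0323, 0.7419, 0).
  (x - mu)^T · [Sigma^{-1} · (x - mu)] = (1)·(0.0323) + (3)·(0.7419) + (0)·(0) = 2.2581.

Step 4 — take square root: d = √(2.2581) ≈ 1.5027.

d(x, mu) = √(2.2581) ≈ 1.5027


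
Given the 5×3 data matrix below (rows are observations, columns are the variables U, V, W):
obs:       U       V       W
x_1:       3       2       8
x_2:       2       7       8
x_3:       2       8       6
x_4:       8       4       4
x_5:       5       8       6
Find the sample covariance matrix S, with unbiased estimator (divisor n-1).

Step 1 — column means:
  mean(U) = (3 + 2 + 2 + 8 + 5) / 5 = 20/5 = 4
  mean(V) = (2 + 7 + 8 + 4 + 8) / 5 = 29/5 = 5.8
  mean(W) = (8 + 8 + 6 + 4 + 6) / 5 = 32/5 = 6.4

Step 2 — sample covariance S[i,j] = (1/(n-1)) · Σ_k (x_{k,i} - mean_i) · (x_{k,j} - mean_j), with n-1 = 4.
  S[U,U] = ((-1)·(-1) + (-2)·(-2) + (-2)·(-2) + (4)·(4) + (1)·(1)) / 4 = 26/4 = 6.5
  S[U,V] = ((-1)·(-3.8) + (-2)·(1.2) + (-2)·(2.2) + (4)·(-1.8) + (1)·(2.2)) / 4 = -8/4 = -2
  S[U,W] = ((-1)·(1.6) + (-2)·(1.6) + (-2)·(-0.4) + (4)·(-2.4) + (1)·(-0.4)) / 4 = -14/4 = -3.5
  S[V,V] = ((-3.8)·(-3.8) + (1.2)·(1.2) + (2.2)·(2.2) + (-1.8)·(-1.8) + (2.2)·(2.2)) / 4 = 28.8/4 = 7.2
  S[V,W] = ((-3.8)·(1.6) + (1.2)·(1.6) + (2.2)·(-0.4) + (-1.8)·(-2.4) + (2.2)·(-0.4)) / 4 = -1.6/4 = -0.4
  S[W,W] = ((1.6)·(1.6) + (1.6)·(1.6) + (-0.4)·(-0.4) + (-2.4)·(-2.4) + (-0.4)·(-0.4)) / 4 = 11.2/4 = 2.8

S is symmetric (S[j,i] = S[i,j]). Assembling:

S = [[6.5, -2, -3.5],
 [-2, 7.2, -0.4],
 [-3.5, -0.4, 2.8]]


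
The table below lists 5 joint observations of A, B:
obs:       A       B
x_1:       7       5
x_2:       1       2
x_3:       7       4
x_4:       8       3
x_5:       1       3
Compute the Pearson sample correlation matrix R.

Step 1 — column means:
  mean(A) = (7 + 1 + 7 + 8 + 1) / 5 = 24/5 = 4.8
  mean(B) = (5 + 2 + 4 + 3 + 3) / 5 = 17/5 = 3.4

Step 2 — sample variances and covariances s[i,j] = (1/(n-1)) · Σ_k (x_{k,i} - mean_i) · (x_{k,j} - mean_j), with n-1 = 4:
  s[A,A] = ((2.2)·(2.2) + (-3.8)·(-3.8) + (2.2)·(2.2) + (3.2)·(3.2) + (-3.8)·(-3.8)) / 4 = 48.8/4 = 12.2
  s[A,B] = ((2.2)·(1.6) + (-3.8)·(-1.4) + (2.2)·(0.6) + (3.2)·(-0.4) + (-3.8)·(-0.4)) / 4 = 10.4/4 = 2.6
  s[B,B] = ((1.6)·(1.6) + (-1.4)·(-1.4) + (0.6)·(0.6) + (-0.4)·(-0.4) + (-0.4)·(-0.4)) / 4 = 5.2/4 = 1.3
  Sample standard deviations s_i = √(s[i,i]):
  s(A) = √(12.2) = 3.4928
  s(B) = √(1.3) = 1.1402

Step 3 — r_{ij} = s_{ij} / (s_i · s_j):
  r[A,A] = 1 (diagonal).
  r[A,B] = 2.6 / (3.4928 · 1.1402) = 2.6 / 3.9825 = 0.6529
  r[B,B] = 1 (diagonal).

R is symmetric with unit diagonal. Assembling:

R = [[1, 0.6529],
 [0.6529, 1]]


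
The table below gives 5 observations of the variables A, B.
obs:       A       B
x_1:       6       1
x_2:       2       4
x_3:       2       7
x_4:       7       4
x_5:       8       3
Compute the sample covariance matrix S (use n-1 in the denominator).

Step 1 — column means:
  mean(A) = (6 + 2 + 2 + 7 + 8) / 5 = 25/5 = 5
  mean(B) = (1 + 4 + 7 + 4 + 3) / 5 = 19/5 = 3.8

Step 2 — sample covariance S[i,j] = (1/(n-1)) · Σ_k (x_{k,i} - mean_i) · (x_{k,j} - mean_j), with n-1 = 4.
  S[A,A] = ((1)·(1) + (-3)·(-3) + (-3)·(-3) + (2)·(2) + (3)·(3)) / 4 = 32/4 = 8
  S[A,B] = ((1)·(-2.8) + (-3)·(0.2) + (-3)·(3.2) + (2)·(0.2) + (3)·(-0.8)) / 4 = -15/4 = -3.75
  S[B,B] = ((-2.8)·(-2.8) + (0.2)·(0.2) + (3.2)·(3.2) + (0.2)·(0.2) + (-0.8)·(-0.8)) / 4 = 18.8/4 = 4.7

S is symmetric (S[j,i] = S[i,j]). Assembling:

S = [[8, -3.75],
 [-3.75, 4.7]]


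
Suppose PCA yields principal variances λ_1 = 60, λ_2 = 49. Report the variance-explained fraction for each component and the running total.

Step 1 — total variance = trace(Sigma) = Σ λ_i = 60 + 49 = 109.

Step 2 — fraction explained by component i = λ_i / Σ λ:
  PC1: 60/109 = 0.5505
  PC2: 49/109 = 0.4495

Step 3 — cumulative fraction after k components = (λ_1 + ... + λ_k) / Σ λ:
  k = 1: 60/109 = 0.5505
  k = 2: (60 + 49)/109 = 109/109 = 1

Summary (fraction, with percent):

explained: PC1 0.5505 (55.05%), PC2 0.4495 (44.95%);  cumulative: 0.5505, 1


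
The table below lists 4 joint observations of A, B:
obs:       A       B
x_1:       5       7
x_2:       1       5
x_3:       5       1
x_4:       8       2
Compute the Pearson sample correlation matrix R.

Step 1 — column means:
  mean(A) = (5 + 1 + 5 + 8) / 4 = 19/4 = 4.75
  mean(B) = (7 + 5 + 1 + 2) / 4 = 15/4 = 3.75

Step 2 — sample variances and covariances s[i,j] = (1/(n-1)) · Σ_k (x_{k,i} - mean_i) · (x_{k,j} - mean_j), with n-1 = 3:
  s[A,A] = ((0.25)·(0.25) + (-3.75)·(-3.75) + (0.25)·(0.25) + (3.25)·(3.25)) / 3 = 24.75/3 = 8.25
  s[A,B] = ((0.25)·(3.25) + (-3.75)·(1.25) + (0.25)·(-2.75) + (3.25)·(-1.75)) / 3 = -10.25/3 = -3.4167
  s[B,B] = ((3.25)·(3.25) + (1.25)·(1.25) + (-2.75)·(-2.75) + (-1.75)·(-1.75)) / 3 = 22.75/3 = 7.5833
  Sample standard deviations s_i = √(s[i,i]):
  s(A) = √(8.25) = 2.8723
  s(B) = √(7.5833) = 2.7538

Step 3 — r_{ij} = s_{ij} / (s_i · s_j):
  r[A,A] = 1 (diagonal).
  r[A,B] = -3.4167 / (2.8723 · 2.7538) = -3.4167 / 7.9096 = -0.432
  r[B,B] = 1 (diagonal).

R is symmetric with unit diagonal. Assembling:

R = [[1, -0.432],
 [-0.432, 1]]


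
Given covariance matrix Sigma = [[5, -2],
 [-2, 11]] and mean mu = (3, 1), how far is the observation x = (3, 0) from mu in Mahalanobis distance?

Step 1 — centre the observation: (x - mu) = (0, -1).

Step 2 — invert Sigma. det(Sigma) = 5·11 - (-2)² = 51.
  Sigma^{-1} = (1/det) · [[d, -b], [-b, a]] = [[0.2157, 0.0392],
 [0.0392, 0.098]].

Step 3 — form the quadratic (x - mu)^T · Sigma^{-1} · (x - mu):
  Sigma^{-1} · (x - mu) = (-0.0392, -0.098).
  (x - mu)^T · [Sigma^{-1} · (x - mu)] = (0)·(-0.0392) + (-1)·(-0.098) = 0.098.

Step 4 — take square root: d = √(0.098) ≈ 0.3131.

d(x, mu) = √(0.098) ≈ 0.3131


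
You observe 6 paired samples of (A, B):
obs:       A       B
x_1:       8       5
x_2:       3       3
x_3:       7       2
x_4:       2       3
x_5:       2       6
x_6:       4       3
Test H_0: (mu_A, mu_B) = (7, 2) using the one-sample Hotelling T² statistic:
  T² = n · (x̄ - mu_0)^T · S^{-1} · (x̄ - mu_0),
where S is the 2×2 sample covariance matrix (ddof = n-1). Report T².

Step 1 — sample mean vector:
  mean(A) = (8 + 3 + 7 + 2 + 2 + 4) / 6 = 26/6 = 4.3333
  mean(B) = (5 + 3 + 2 + 3 + 6 + 3) / 6 = 22/6 = 3.6667
  x̄ = (4.3333, 3.6667),  deviation x̄ - mu_0 = (4.3333, 3.6667) - (7, 2) = (-2.6667, 1.6667).

Step 2 — sample covariance matrix, S[i,j] = (1/(n-1)) · Σ_k (x_{k,i} - mean_i) · (x_{k,j} - mean_j), divisor n-1 = 5:
  S[A,A] = ((3.6667)·(3.6667) + (-1.3333)·(-1.3333) + (2.6667)·(2.6667) + (-2.3333)·(-2.3333) + (-2.3333)·(-2.3333) + (-0.3333)·(-0.3333)) / 5 = 33.3333/5 = 6.6667
  S[A,B] = ((3.6667)·(1.3333) + (-1.3333)·(-0.6667) + (2.6667)·(-1.6667) + (-2.3333)·(-0.6667) + (-2.3333)·(2.3333) + (-0.3333)·(-0.6667)) / 5 = -2.3333/5 = -0.4667
  S[B,B] = ((1.3333)·(1.3333) + (-0.6667)·(-0.6667) + (-1.6667)·(-1.6667) + (-0.6667)·(-0.6667) + (2.3333)·(2.3333) + (-0.6667)·(-0.6667)) / 5 = 11.3333/5 = 2.2667
  S = [[6.6667, -0.4667],
 [-0.4667, 2.2667]].

Step 3 — invert S. det(S) = 6.6667·2.2667 - (-0.4667)² = 14.8933.
  S^{-1} = (1/det) · [[d, -b], [-b, a]] = [[0.1522, 0.0313],
 [0.0313, 0.4476]].

Step 4 — quadratic form (x̄ - mu_0)^T · S^{-1} · (x̄ - mu_0):
  S^{-1} · (x̄ - mu_0) = (-0.3536, 0.6625),
  (x̄ - mu_0)^T · [...] = (-2.6667)·(-0.3536) + (1.6667)·(0.6625) = 2.0472.

Step 5 — scale by n: T² = 6 · 2.0472 = 12.2829.

T² ≈ 12.2829


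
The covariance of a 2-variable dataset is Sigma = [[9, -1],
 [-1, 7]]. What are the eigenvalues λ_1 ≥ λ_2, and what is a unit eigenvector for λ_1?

Step 1 — characteristic polynomial of 2×2 Sigma:
  det(Sigma - λI) = λ² - trace · λ + det = 0.
  trace = 9 + 7 = 16, det = 9·7 - (-1)² = 62.
Step 2 — discriminant:
  Δ = trace² - 4·det = 256 - 248 = 8.
Step 3 — eigenvalues:
  λ = (trace ± √Δ)/2 = (16 ± 2.8284)/2,
  λ_1 = 9.4142,  λ_2 = 6.5858.

Step 4 — unit eigenvector for λ_1: solve (Sigma - λ_1 I)v = 0. First row:
  (9 - 9.4142)·v_x + (-1)·v_y = 0, i.e. (-0.4142)·v_x + (-1)·v_y = 0,
  so v ∝ (b, λ_1 - a) = (-1, 0.4142); multiply by -1 so the first entry is positive: u = (1, -0.4142).
  ||u|| = √((1)² + (-0.4142)²) = √(1.1716) ≈ 1.0824,
  v_1 = u/||u|| ≈ (0.9239, -0.3827) (||v_1|| = 1).

λ_1 = 9.4142,  λ_2 = 6.5858;  v_1 ≈ (0.9239, -0.3827)


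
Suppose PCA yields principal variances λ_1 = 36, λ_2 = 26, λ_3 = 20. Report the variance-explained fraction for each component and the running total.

Step 1 — total variance = trace(Sigma) = Σ λ_i = 36 + 26 + 20 = 82.

Step 2 — fraction explained by component i = λ_i / Σ λ:
  PC1: 36/82 = 0.439
  PC2: 26/82 = 0.3171
  PC3: 20/82 = 0.2439

Step 3 — cumulative fraction after k components = (λ_1 + ... + λ_k) / Σ λ:
  k = 1: 36/82 = 0.439
  k = 2: (36 + 26)/82 = 62/82 = 0.7561
  k = 3: (36 + 26 + 20)/82 = 82/82 = 1

Summary (fraction, with percent):

explained: PC1 0.439 (43.9%), PC2 0.3171 (31.71%), PC3 0.2439 (24.39%);  cumulative: 0.439, 0.7561, 1


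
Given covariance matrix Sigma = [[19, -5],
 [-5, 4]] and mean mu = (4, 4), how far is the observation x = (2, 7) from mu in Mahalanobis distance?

Step 1 — centre the observation: (x - mu) = (-2, 3).

Step 2 — invert Sigma. det(Sigma) = 19·4 - (-5)² = 51.
  Sigma^{-1} = (1/det) · [[d, -b], [-b, a]] = [[0.0784, 0.098],
 [0.098, 0.3725]].

Step 3 — form the quadratic (x - mu)^T · Sigma^{-1} · (x - mu):
  Sigma^{-1} · (x - mu) = (0.1373, 0.9216).
  (x - mu)^T · [Sigma^{-1} · (x - mu)] = (-2)·(0.1373) + (3)·(0.9216) = 2.4902.

Step 4 — take square root: d = √(2.4902) ≈ 1.578.

d(x, mu) = √(2.4902) ≈ 1.578


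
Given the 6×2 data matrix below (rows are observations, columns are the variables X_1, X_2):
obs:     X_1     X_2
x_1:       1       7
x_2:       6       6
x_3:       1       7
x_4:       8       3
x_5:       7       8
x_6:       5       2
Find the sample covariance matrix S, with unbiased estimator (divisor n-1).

Step 1 — column means:
  mean(X_1) = (1 + 6 + 1 + 8 + 7 + 5) / 6 = 28/6 = 4.6667
  mean(X_2) = (7 + 6 + 7 + 3 + 8 + 2) / 6 = 33/6 = 5.5

Step 2 — sample covariance S[i,j] = (1/(n-1)) · Σ_k (x_{k,i} - mean_i) · (x_{k,j} - mean_j), with n-1 = 5.
  S[X_1,X_1] = ((-3.6667)·(-3.6667) + (1.3333)·(1.3333) + (-3.6667)·(-3.6667) + (3.3333)·(3.3333) + (2.3333)·(2.3333) + (0.3333)·(0.3333)) / 5 = 45.3333/5 = 9.0667
  S[X_1,X_2] = ((-3.6667)·(1.5) + (1.3333)·(0.5) + (-3.6667)·(1.5) + (3.3333)·(-2.5) + (2.3333)·(2.5) + (0.3333)·(-3.5)) / 5 = -14/5 = -2.8
  S[X_2,X_2] = ((1.5)·(1.5) + (0.5)·(0.5) + (1.5)·(1.5) + (-2.5)·(-2.5) + (2.5)·(2.5) + (-3.5)·(-3.5)) / 5 = 29.5/5 = 5.9

S is symmetric (S[j,i] = S[i,j]). Assembling:

S = [[9.0667, -2.8],
 [-2.8, 5.9]]


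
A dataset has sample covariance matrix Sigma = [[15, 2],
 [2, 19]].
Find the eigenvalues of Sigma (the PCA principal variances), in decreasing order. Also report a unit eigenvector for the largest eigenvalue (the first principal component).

Step 1 — characteristic polynomial of 2×2 Sigma:
  det(Sigma - λI) = λ² - trace · λ + det = 0.
  trace = 15 + 19 = 34, det = 15·19 - (2)² = 281.
Step 2 — discriminant:
  Δ = trace² - 4·det = 1156 - 1124 = 32.
Step 3 — eigenvalues:
  λ = (trace ± √Δ)/2 = (34 ± 5.6569)/2,
  λ_1 = 19.8284,  λ_2 = 14.1716.

Step 4 — unit eigenvector for λ_1: solve (Sigma - λ_1 I)v = 0. First row:
  (15 - 19.8284)·v_x + (2)·v_y = 0, i.e. (-4.8284)·v_x + (2)·v_y = 0,
  so v ∝ (b, λ_1 - a) = (2, 4.8284) = u.
  ||u|| = √((2)² + (4.8284)²) = √(27.3137) ≈ 5.2263,
  v_1 = u/||u|| ≈ (0.3827, 0.9239) (||v_1|| = 1).

λ_1 = 19.8284,  λ_2 = 14.1716;  v_1 ≈ (0.3827, 0.9239)


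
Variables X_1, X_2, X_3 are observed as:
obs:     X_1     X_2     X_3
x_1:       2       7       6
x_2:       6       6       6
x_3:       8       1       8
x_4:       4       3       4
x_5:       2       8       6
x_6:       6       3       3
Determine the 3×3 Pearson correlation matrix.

Step 1 — column means:
  mean(X_1) = (2 + 6 + 8 + 4 + 2 + 6) / 6 = 28/6 = 4.6667
  mean(X_2) = (7 + 6 + 1 + 3 + 8 + 3) / 6 = 28/6 = 4.6667
  mean(X_3) = (6 + 6 + 8 + 4 + 6 + 3) / 6 = 33/6 = 5.5

Step 2 — sample variances and covariances s[i,j] = (1/(n-1)) · Σ_k (x_{k,i} - mean_i) · (x_{k,j} - mean_j), with n-1 = 5:
  s[X_1,X_1] = ((-2.6667)·(-2.6667) + (1.3333)·(1.3333) + (3.3333)·(3.3333) + (-0.6667)·(-0.6667) + (-2.6667)·(-2.6667) + (1.3333)·(1.3333)) / 5 = 29.3333/5 = 5.8667
  s[X_1,X_2] = ((-2.6667)·(2.3333) + (1.3333)·(1.3333) + (3.3333)·(-3.6667) + (-0.6667)·(-1.6667) + (-2.6667)·(3.3333) + (1.3333)·(-1.6667)) / 5 = -26.6667/5 = -5.3333
  s[X_1,X_3] = ((-2.6667)·(0.5) + (1.3333)·(0.5) + (3.3333)·(2.5) + (-0.6667)·(-1.5) + (-2.6667)·(0.5) + (1.3333)·(-2.5)) / 5 = 4/5 = 0.8
  s[X_2,X_2] = ((2.3333)·(2.3333) + (1.3333)·(1.3333) + (-3.6667)·(-3.6667) + (-1.6667)·(-1.6667) + (3.3333)·(3.3333) + (-1.6667)·(-1.6667)) / 5 = 37.3333/5 = 7.4667
  s[X_2,X_3] = ((2.3333)·(0.5) + (1.3333)·(0.5) + (-3.6667)·(2.5) + (-1.6667)·(-1.5) + (3.3333)·(0.5) + (-1.6667)·(-2.5)) / 5 = 1/5 = 0.2
  s[X_3,X_3] = ((0.5)·(0.5) + (0.5)·(0.5) + (2.5)·(2.5) + (-1.5)·(-1.5) + (0.5)·(0.5) + (-2.5)·(-2.5)) / 5 = 15.5/5 = 3.1
  Sample standard deviations s_i = √(s[i,i]):
  s(X_1) = √(5.8667) = 2.4221
  s(X_2) = √(7.4667) = 2.7325
  s(X_3) = √(3.1) = 1.7607

Step 3 — r_{ij} = s_{ij} / (s_i · s_j):
  r[X_1,X_1] = 1 (diagonal).
  r[X_1,X_2] = -5.3333 / (2.4221 · 2.7325) = -5.3333 / 6.6185 = -0.8058
  r[X_1,X_3] = 0.8 / (2.4221 · 1.7607) = 0.8 / 4.2646 = 0.1876
  r[X_2,X_2] = 1 (diagonal).
  r[X_2,X_3] = 0.2 / (2.7325 · 1.7607) = 0.2 / 4.8111 = 0.0416
  r[X_3,X_3] = 1 (diagonal).

R is symmetric with unit diagonal. Assembling:

R = [[1, -0.8058, 0.1876],
 [-0.8058, 1, 0.0416],
 [0.1876, 0.0416, 1]]


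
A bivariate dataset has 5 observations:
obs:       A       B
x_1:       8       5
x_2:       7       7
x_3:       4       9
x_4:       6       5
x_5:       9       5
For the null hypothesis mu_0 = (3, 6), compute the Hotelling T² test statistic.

Step 1 — sample mean vector:
  mean(A) = (8 + 7 + 4 + 6 + 9) / 5 = 34/5 = 6.8
  mean(B) = (5 + 7 + 9 + 5 + 5) / 5 = 31/5 = 6.2
  x̄ = (6.8, 6.2),  deviation x̄ - mu_0 = (6.8, 6.2) - (3, 6) = (3.8, 0.2).

Step 2 — sample covariance matrix, S[i,j] = (1/(n-1)) · Σ_k (x_{k,i} - mean_i) · (x_{k,j} - mean_j), divisor n-1 = 4:
  S[A,A] = ((1.2)·(1.2) + (0.2)·(0.2) + (-2.8)·(-2.8) + (-0.8)·(-0.8) + (2.2)·(2.2)) / 4 = 14.8/4 = 3.7
  S[A,B] = ((1.2)·(-1.2) + (0.2)·(0.8) + (-2.8)·(2.8) + (-0.8)·(-1.2) + (2.2)·(-1.2)) / 4 = -10.8/4 = -2.7
  S[B,B] = ((-1.2)·(-1.2) + (0.8)·(0.8) + (2.8)·(2.8) + (-1.2)·(-1.2) + (-1.2)·(-1.2)) / 4 = 12.8/4 = 3.2
  S = [[3.7, -2.7],
 [-2.7, 3.2]].

Step 3 — invert S. det(S) = 3.7·3.2 - (-2.7)² = 4.55.
  S^{-1} = (1/det) · [[d, -b], [-b, a]] = [[0.7033, 0.5934],
 [0.5934, 0.8132]].

Step 4 — quadratic form (x̄ - mu_0)^T · S^{-1} · (x̄ - mu_0):
  S^{-1} · (x̄ - mu_0) = (2.7912, 2.4176),
  (x̄ - mu_0)^T · [...] = (3.8)·(2.7912) + (0.2)·(2.4176) = 11.0901.

Step 5 — scale by n: T² = 5 · 11.0901 = 55.4505.

T² ≈ 55.4505


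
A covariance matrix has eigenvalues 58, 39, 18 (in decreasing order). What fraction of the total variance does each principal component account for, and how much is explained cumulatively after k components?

Step 1 — total variance = trace(Sigma) = Σ λ_i = 58 + 39 + 18 = 115.

Step 2 — fraction explained by component i = λ_i / Σ λ:
  PC1: 58/115 = 0.5043
  PC2: 39/115 = 0.3391
  PC3: 18/115 = 0.1565

Step 3 — cumulative fraction after k components = (λ_1 + ... + λ_k) / Σ λ:
  k = 1: 58/115 = 0.5043
  k = 2: (58 + 39)/115 = 97/115 = 0.8435
  k = 3: (58 + 39 + 18)/115 = 115/115 = 1

Summary (fraction, with percent):

explained: PC1 0.5043 (50.43%), PC2 0.3391 (33.91%), PC3 0.1565 (15.65%);  cumulative: 0.5043, 0.8435, 1


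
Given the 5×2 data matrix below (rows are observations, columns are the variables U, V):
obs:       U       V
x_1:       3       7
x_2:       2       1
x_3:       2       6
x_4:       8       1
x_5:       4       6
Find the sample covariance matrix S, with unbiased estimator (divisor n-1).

Step 1 — column means:
  mean(U) = (3 + 2 + 2 + 8 + 4) / 5 = 19/5 = 3.8
  mean(V) = (7 + 1 + 6 + 1 + 6) / 5 = 21/5 = 4.2

Step 2 — sample covariance S[i,j] = (1/(n-1)) · Σ_k (x_{k,i} - mean_i) · (x_{k,j} - mean_j), with n-1 = 4.
  S[U,U] = ((-0.8)·(-0.8) + (-1.8)·(-1.8) + (-1.8)·(-1.8) + (4.2)·(4.2) + (0.2)·(0.2)) / 4 = 24.8/4 = 6.2
  S[U,V] = ((-0.8)·(2.8) + (-1.8)·(-3.2) + (-1.8)·(1.8) + (4.2)·(-3.2) + (0.2)·(1.8)) / 4 = -12.8/4 = -3.2
  S[V,V] = ((2.8)·(2.8) + (-3.2)·(-3.2) + (1.8)·(1.8) + (-3.2)·(-3.2) + (1.8)·(1.8)) / 4 = 34.8/4 = 8.7

S is symmetric (S[j,i] = S[i,j]). Assembling:

S = [[6.2, -3.2],
 [-3.2, 8.7]]


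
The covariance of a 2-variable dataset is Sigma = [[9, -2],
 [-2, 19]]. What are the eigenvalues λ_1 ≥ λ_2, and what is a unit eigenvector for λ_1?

Step 1 — characteristic polynomial of 2×2 Sigma:
  det(Sigma - λI) = λ² - trace · λ + det = 0.
  trace = 9 + 19 = 28, det = 9·19 - (-2)² = 167.
Step 2 — discriminant:
  Δ = trace² - 4·det = 784 - 668 = 116.
Step 3 — eigenvalues:
  λ = (trace ± √Δ)/2 = (28 ± 10.7703)/2,
  λ_1 = 19.3852,  λ_2 = 8.6148.

Step 4 — unit eigenvector for λ_1: solve (Sigma - λ_1 I)v = 0. First row:
  (9 - 19.3852)·v_x + (-2)·v_y = 0, i.e. (-10.3852)·v_x + (-2)·v_y = 0,
  so v ∝ (b, λ_1 - a) = (-2, 10.3852); multiply by -1 so the first entry is positive: u = (2, -10.3852).
  ||u|| = √((2)² + (-10.3852)²) = √(111.8516) ≈ 10.576,
  v_1 = u/||u|| ≈ (0.1891, -0.982) (||v_1|| = 1).

λ_1 = 19.3852,  λ_2 = 8.6148;  v_1 ≈ (0.1891, -0.982)


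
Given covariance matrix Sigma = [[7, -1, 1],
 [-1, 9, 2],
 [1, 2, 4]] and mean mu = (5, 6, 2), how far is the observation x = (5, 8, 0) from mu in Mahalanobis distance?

Step 1 — centre the observation: (x - mu) = (0, 2, -2).

Step 2 — invert Sigma (cofactor / det for 3×3, or solve directly):
  Sigma^{-1} = [[0.1546, 0.029, -0.0531],
 [0.029, 0.1304, -0.0725],
 [-0.0531, -0.0725, 0.2995]].

Step 3 — form the quadratic (x - mu)^T · Sigma^{-1} · (x - mu):
  Sigma^{-1} · (x - mu) = (0.1643, 0.4058, -0.744).
  (x - mu)^T · [Sigma^{-1} · (x - mu)] = (0)·(0.1643) + (2)·(0.4058) + (-2)·(-0.744) = 2.2995.

Step 4 — take square root: d = √(2.2995) ≈ 1.5164.

d(x, mu) = √(2.2995) ≈ 1.5164


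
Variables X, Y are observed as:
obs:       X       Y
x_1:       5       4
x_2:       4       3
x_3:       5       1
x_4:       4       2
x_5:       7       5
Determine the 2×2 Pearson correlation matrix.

Step 1 — column means:
  mean(X) = (5 + 4 + 5 + 4 + 7) / 5 = 25/5 = 5
  mean(Y) = (4 + 3 + 1 + 2 + 5) / 5 = 15/5 = 3

Step 2 — sample variances and covariances s[i,j] = (1/(n-1)) · Σ_k (x_{k,i} - mean_i) · (x_{k,j} - mean_j), with n-1 = 4:
  s[X,X] = ((0)·(0) + (-1)·(-1) + (0)·(0) + (-1)·(-1) + (2)·(2)) / 4 = 6/4 = 1.5
  s[X,Y] = ((0)·(1) + (-1)·(0) + (0)·(-2) + (-1)·(-1) + (2)·(2)) / 4 = 5/4 = 1.25
  s[Y,Y] = ((1)·(1) + (0)·(0) + (-2)·(-2) + (-1)·(-1) + (2)·(2)) / 4 = 10/4 = 2.5
  Sample standard deviations s_i = √(s[i,i]):
  s(X) = √(1.5) = 1.2247
  s(Y) = √(2.5) = 1.5811

Step 3 — r_{ij} = s_{ij} / (s_i · s_j):
  r[X,X] = 1 (diagonal).
  r[X,Y] = 1.25 / (1.2247 · 1.5811) = 1.25 / 1.9365 = 0.6455
  r[Y,Y] = 1 (diagonal).

R is symmetric with unit diagonal. Assembling:

R = [[1, 0.6455],
 [0.6455, 1]]


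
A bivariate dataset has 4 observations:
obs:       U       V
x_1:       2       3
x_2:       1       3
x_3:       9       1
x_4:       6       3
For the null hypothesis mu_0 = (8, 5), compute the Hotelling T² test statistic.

Step 1 — sample mean vector:
  mean(U) = (2 + 1 + 9 + 6) / 4 = 18/4 = 4.5
  mean(V) = (3 + 3 + 1 + 3) / 4 = 10/4 = 2.5
  x̄ = (4.5, 2.5),  deviation x̄ - mu_0 = (4.5, 2.5) - (8, 5) = (-3.5, -2.5).

Step 2 — sample covariance matrix, S[i,j] = (1/(n-1)) · Σ_k (x_{k,i} - mean_i) · (x_{k,j} - mean_j), divisor n-1 = 3:
  S[U,U] = ((-2.5)·(-2.5) + (-3.5)·(-3.5) + (4.5)·(4.5) + (1.5)·(1.5)) / 3 = 41/3 = 13.6667
  S[U,V] = ((-2.5)·(0.5) + (-3.5)·(0.5) + (4.5)·(-1.5) + (1.5)·(0.5)) / 3 = -9/3 = -3
  S[V,V] = ((0.5)·(0.5) + (0.5)·(0.5) + (-1.5)·(-1.5) + (0.5)·(0.5)) / 3 = 3/3 = 1
  S = [[13.6667, -3],
 [-3, 1]].

Step 3 — invert S. det(S) = 13.6667·1 - (-3)² = 4.6667.
  S^{-1} = (1/det) · [[d, -b], [-b, a]] = [[0.2143, 0.6429],
 [0.6429, 2.9286]].

Step 4 — quadratic form (x̄ - mu_0)^T · S^{-1} · (x̄ - mu_0):
  S^{-1} · (x̄ - mu_0) = (-2.3571, -9.5714),
  (x̄ - mu_0)^T · [...] = (-3.5)·(-2.3571) + (-2.5)·(-9.5714) = 32.1786.

Step 5 — scale by n: T² = 4 · 32.1786 = 128.7143.

T² ≈ 128.7143


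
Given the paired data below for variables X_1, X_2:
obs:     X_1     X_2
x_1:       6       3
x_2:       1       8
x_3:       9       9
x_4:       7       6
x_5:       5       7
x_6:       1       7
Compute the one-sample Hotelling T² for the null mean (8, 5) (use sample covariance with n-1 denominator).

Step 1 — sample mean vector:
  mean(X_1) = (6 + 1 + 9 + 7 + 5 + 1) / 6 = 29/6 = 4.8333
  mean(X_2) = (3 + 8 + 9 + 6 + 7 + 7) / 6 = 40/6 = 6.6667
  x̄ = (4.8333, 6.6667),  deviation x̄ - mu_0 = (4.8333, 6.6667) - (8, 5) = (-3.1667, 1.6667).

Step 2 — sample covariance matrix, S[i,j] = (1/(n-1)) · Σ_k (x_{k,i} - mean_i) · (x_{k,j} - mean_j), divisor n-1 = 5:
  S[X_1,X_1] = ((1.1667)·(1.1667) + (-3.8333)·(-3.8333) + (4.1667)·(4.1667) + (2.1667)·(2.1667) + (0.1667)·(0.1667) + (-3.8333)·(-3.8333)) / 5 = 52.8333/5 = 10.5667
  S[X_1,X_2] = ((1.1667)·(-3.6667) + (-3.8333)·(1.3333) + (4.1667)·(2.3333) + (2.1667)·(-0.6667) + (0.1667)·(0.3333) + (-3.8333)·(0.3333)) / 5 = -2.3333/5 = -0.4667
  S[X_2,X_2] = ((-3.6667)·(-3.6667) + (1.3333)·(1.3333) + (2.3333)·(2.3333) + (-0.6667)·(-0.6667) + (0.3333)·(0.3333) + (0.3333)·(0.3333)) / 5 = 21.3333/5 = 4.2667
  S = [[10.5667, -0.4667],
 [-0.4667, 4.2667]].

Step 3 — invert S. det(S) = 10.5667·4.2667 - (-0.4667)² = 44.8667.
  S^{-1} = (1/det) · [[d, -b], [-b, a]] = [[0.0951, 0.0104],
 [0.0104, 0.2355]].

Step 4 — quadratic form (x̄ - mu_0)^T · S^{-1} · (x̄ - mu_0):
  S^{-1} · (x̄ - mu_0) = (-0.2838, 0.3596),
  (x̄ - mu_0)^T · [...] = (-3.1667)·(-0.2838) + (1.6667)·(0.3596) = 1.498.

Step 5 — scale by n: T² = 6 · 1.498 = 8.9881.

T² ≈ 8.9881


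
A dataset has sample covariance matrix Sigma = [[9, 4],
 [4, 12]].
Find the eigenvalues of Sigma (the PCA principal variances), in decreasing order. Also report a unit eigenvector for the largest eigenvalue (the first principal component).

Step 1 — characteristic polynomial of 2×2 Sigma:
  det(Sigma - λI) = λ² - trace · λ + det = 0.
  trace = 9 + 12 = 21, det = 9·12 - (4)² = 92.
Step 2 — discriminant:
  Δ = trace² - 4·det = 441 - 368 = 73.
Step 3 — eigenvalues:
  λ = (trace ± √Δ)/2 = (21 ± 8.544)/2,
  λ_1 = 14.772,  λ_2 = 6.228.

Step 4 — unit eigenvector for λ_1: solve (Sigma - λ_1 I)v = 0. First row:
  (9 - 14.772)·v_x + (4)·v_y = 0, i.e. (-5.772)·v_x + (4)·v_y = 0,
  so v ∝ (b, λ_1 - a) = (4, 5.772) = u.
  ||u|| = √((4)² + (5.772)²) = √(49.316) ≈ 7.0225,
  v_1 = u/||u|| ≈ (0.5696, 0.8219) (||v_1|| = 1).

λ_1 = 14.772,  λ_2 = 6.228;  v_1 ≈ (0.5696, 0.8219)


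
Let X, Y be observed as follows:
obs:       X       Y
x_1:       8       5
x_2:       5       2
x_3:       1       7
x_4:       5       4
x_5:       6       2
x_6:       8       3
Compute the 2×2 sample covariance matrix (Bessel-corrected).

Step 1 — column means:
  mean(X) = (8 + 5 + 1 + 5 + 6 + 8) / 6 = 33/6 = 5.5
  mean(Y) = (5 + 2 + 7 + 4 + 2 + 3) / 6 = 23/6 = 3.8333

Step 2 — sample covariance S[i,j] = (1/(n-1)) · Σ_k (x_{k,i} - mean_i) · (x_{k,j} - mean_j), with n-1 = 5.
  S[X,X] = ((2.5)·(2.5) + (-0.5)·(-0.5) + (-4.5)·(-4.5) + (-0.5)·(-0.5) + (0.5)·(0.5) + (2.5)·(2.5)) / 5 = 33.5/5 = 6.7
  S[X,Y] = ((2.5)·(1.1667) + (-0.5)·(-1.8333) + (-4.5)·(3.1667) + (-0.5)·(0.1667) + (0.5)·(-1.8333) + (2.5)·(-0.8333)) / 5 = -13.5/5 = -2.7
  S[Y,Y] = ((1.1667)·(1.1667) + (-1.8333)·(-1.8333) + (3.1667)·(3.1667) + (0.1667)·(0.1667) + (-1.8333)·(-1.8333) + (-0.8333)·(-0.8333)) / 5 = 18.8333/5 = 3.7667

S is symmetric (S[j,i] = S[i,j]). Assembling:

S = [[6.7, -2.7],
 [-2.7, 3.7667]]


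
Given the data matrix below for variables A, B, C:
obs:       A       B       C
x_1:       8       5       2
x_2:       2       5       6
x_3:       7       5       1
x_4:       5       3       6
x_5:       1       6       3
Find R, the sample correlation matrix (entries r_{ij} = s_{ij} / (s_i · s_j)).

Step 1 — column means:
  mean(A) = (8 + 2 + 7 + 5 + 1) / 5 = 23/5 = 4.6
  mean(B) = (5 + 5 + 5 + 3 + 6) / 5 = 24/5 = 4.8
  mean(C) = (2 + 6 + 1 + 6 + 3) / 5 = 18/5 = 3.6

Step 2 — sample variances and covariances s[i,j] = (1/(n-1)) · Σ_k (x_{k,i} - mean_i) · (x_{k,j} - mean_j), with n-1 = 4:
  s[A,A] = ((3.4)·(3.4) + (-2.6)·(-2.6) + (2.4)·(2.4) + (0.4)·(0.4) + (-3.6)·(-3.6)) / 4 = 37.2/4 = 9.3
  s[A,B] = ((3.4)·(0.2) + (-2.6)·(0.2) + (2.4)·(0.2) + (0.4)·(-1.8) + (-3.6)·(1.2)) / 4 = -4.4/4 = -1.1
  s[A,C] = ((3.4)·(-1.6) + (-2.6)·(2.4) + (2.4)·(-2.6) + (0.4)·(2.4) + (-3.6)·(-0.6)) / 4 = -14.8/4 = -3.7
  s[B,B] = ((0.2)·(0.2) + (0.2)·(0.2) + (0.2)·(0.2) + (-1.8)·(-1.8) + (1.2)·(1.2)) / 4 = 4.8/4 = 1.2
  s[B,C] = ((0.2)·(-1.6) + (0.2)·(2.4) + (0.2)·(-2.6) + (-1.8)·(2.4) + (1.2)·(-0.6)) / 4 = -5.4/4 = -1.35
  s[C,C] = ((-1.6)·(-1.6) + (2.4)·(2.4) + (-2.6)·(-2.6) + (2.4)·(2.4) + (-0.6)·(-0.6)) / 4 = 21.2/4 = 5.3
  Sample standard deviations s_i = √(s[i,i]):
  s(A) = √(9.3) = 3.0496
  s(B) = √(1.2) = 1.0954
  s(C) = √(5.3) = 2.3022

Step 3 — r_{ij} = s_{ij} / (s_i · s_j):
  r[A,A] = 1 (diagonal).
  r[A,B] = -1.1 / (3.0496 · 1.0954) = -1.1 / 3.3407 = -0.3293
  r[A,C] = -3.7 / (3.0496 · 2.3022) = -3.7 / 7.0207 = -0.527
  r[B,B] = 1 (diagonal).
  r[B,C] = -1.35 / (1.0954 · 2.3022) = -1.35 / 2.5219 = -0.5353
  r[C,C] = 1 (diagonal).

R is symmetric with unit diagonal. Assembling:

R = [[1, -0.3293, -0.527],
 [-0.3293, 1, -0.5353],
 [-0.527, -0.5353, 1]]
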